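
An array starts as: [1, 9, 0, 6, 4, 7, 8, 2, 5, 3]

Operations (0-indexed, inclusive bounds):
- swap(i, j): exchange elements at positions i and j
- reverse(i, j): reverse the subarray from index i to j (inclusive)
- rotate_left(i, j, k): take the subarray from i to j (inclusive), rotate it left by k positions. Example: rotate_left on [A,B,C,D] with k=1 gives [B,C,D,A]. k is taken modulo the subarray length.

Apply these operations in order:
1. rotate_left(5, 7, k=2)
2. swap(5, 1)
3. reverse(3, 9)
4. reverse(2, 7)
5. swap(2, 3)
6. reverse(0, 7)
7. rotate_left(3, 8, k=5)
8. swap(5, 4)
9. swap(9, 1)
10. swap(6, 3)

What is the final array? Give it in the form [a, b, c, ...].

Answer: [0, 6, 5, 7, 9, 8, 4, 2, 1, 3]

Derivation:
After 1 (rotate_left(5, 7, k=2)): [1, 9, 0, 6, 4, 2, 7, 8, 5, 3]
After 2 (swap(5, 1)): [1, 2, 0, 6, 4, 9, 7, 8, 5, 3]
After 3 (reverse(3, 9)): [1, 2, 0, 3, 5, 8, 7, 9, 4, 6]
After 4 (reverse(2, 7)): [1, 2, 9, 7, 8, 5, 3, 0, 4, 6]
After 5 (swap(2, 3)): [1, 2, 7, 9, 8, 5, 3, 0, 4, 6]
After 6 (reverse(0, 7)): [0, 3, 5, 8, 9, 7, 2, 1, 4, 6]
After 7 (rotate_left(3, 8, k=5)): [0, 3, 5, 4, 8, 9, 7, 2, 1, 6]
After 8 (swap(5, 4)): [0, 3, 5, 4, 9, 8, 7, 2, 1, 6]
After 9 (swap(9, 1)): [0, 6, 5, 4, 9, 8, 7, 2, 1, 3]
After 10 (swap(6, 3)): [0, 6, 5, 7, 9, 8, 4, 2, 1, 3]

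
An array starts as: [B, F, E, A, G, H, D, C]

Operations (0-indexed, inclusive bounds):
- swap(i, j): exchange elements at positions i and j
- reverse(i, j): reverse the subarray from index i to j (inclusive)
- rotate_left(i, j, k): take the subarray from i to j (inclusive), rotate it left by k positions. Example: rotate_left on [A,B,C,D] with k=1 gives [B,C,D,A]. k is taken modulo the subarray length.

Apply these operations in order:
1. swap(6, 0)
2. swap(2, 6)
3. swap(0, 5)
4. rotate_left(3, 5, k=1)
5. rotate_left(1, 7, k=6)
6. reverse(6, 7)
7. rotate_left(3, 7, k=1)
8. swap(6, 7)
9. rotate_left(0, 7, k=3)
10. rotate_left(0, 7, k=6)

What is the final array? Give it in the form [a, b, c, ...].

After 1 (swap(6, 0)): [D, F, E, A, G, H, B, C]
After 2 (swap(2, 6)): [D, F, B, A, G, H, E, C]
After 3 (swap(0, 5)): [H, F, B, A, G, D, E, C]
After 4 (rotate_left(3, 5, k=1)): [H, F, B, G, D, A, E, C]
After 5 (rotate_left(1, 7, k=6)): [H, C, F, B, G, D, A, E]
After 6 (reverse(6, 7)): [H, C, F, B, G, D, E, A]
After 7 (rotate_left(3, 7, k=1)): [H, C, F, G, D, E, A, B]
After 8 (swap(6, 7)): [H, C, F, G, D, E, B, A]
After 9 (rotate_left(0, 7, k=3)): [G, D, E, B, A, H, C, F]
After 10 (rotate_left(0, 7, k=6)): [C, F, G, D, E, B, A, H]

Answer: [C, F, G, D, E, B, A, H]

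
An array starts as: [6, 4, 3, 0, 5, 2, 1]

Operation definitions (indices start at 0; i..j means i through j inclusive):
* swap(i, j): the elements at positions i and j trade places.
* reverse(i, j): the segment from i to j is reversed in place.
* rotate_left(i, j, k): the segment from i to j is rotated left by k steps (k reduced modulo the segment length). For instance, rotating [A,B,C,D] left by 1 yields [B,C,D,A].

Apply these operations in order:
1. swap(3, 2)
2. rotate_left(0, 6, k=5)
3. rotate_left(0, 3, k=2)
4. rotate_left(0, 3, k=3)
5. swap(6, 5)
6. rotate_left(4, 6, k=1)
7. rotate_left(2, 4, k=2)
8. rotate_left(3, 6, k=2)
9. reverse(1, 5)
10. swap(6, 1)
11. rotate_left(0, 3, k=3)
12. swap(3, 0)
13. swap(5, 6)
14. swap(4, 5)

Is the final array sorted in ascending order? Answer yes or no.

Answer: yes

Derivation:
After 1 (swap(3, 2)): [6, 4, 0, 3, 5, 2, 1]
After 2 (rotate_left(0, 6, k=5)): [2, 1, 6, 4, 0, 3, 5]
After 3 (rotate_left(0, 3, k=2)): [6, 4, 2, 1, 0, 3, 5]
After 4 (rotate_left(0, 3, k=3)): [1, 6, 4, 2, 0, 3, 5]
After 5 (swap(6, 5)): [1, 6, 4, 2, 0, 5, 3]
After 6 (rotate_left(4, 6, k=1)): [1, 6, 4, 2, 5, 3, 0]
After 7 (rotate_left(2, 4, k=2)): [1, 6, 5, 4, 2, 3, 0]
After 8 (rotate_left(3, 6, k=2)): [1, 6, 5, 3, 0, 4, 2]
After 9 (reverse(1, 5)): [1, 4, 0, 3, 5, 6, 2]
After 10 (swap(6, 1)): [1, 2, 0, 3, 5, 6, 4]
After 11 (rotate_left(0, 3, k=3)): [3, 1, 2, 0, 5, 6, 4]
After 12 (swap(3, 0)): [0, 1, 2, 3, 5, 6, 4]
After 13 (swap(5, 6)): [0, 1, 2, 3, 5, 4, 6]
After 14 (swap(4, 5)): [0, 1, 2, 3, 4, 5, 6]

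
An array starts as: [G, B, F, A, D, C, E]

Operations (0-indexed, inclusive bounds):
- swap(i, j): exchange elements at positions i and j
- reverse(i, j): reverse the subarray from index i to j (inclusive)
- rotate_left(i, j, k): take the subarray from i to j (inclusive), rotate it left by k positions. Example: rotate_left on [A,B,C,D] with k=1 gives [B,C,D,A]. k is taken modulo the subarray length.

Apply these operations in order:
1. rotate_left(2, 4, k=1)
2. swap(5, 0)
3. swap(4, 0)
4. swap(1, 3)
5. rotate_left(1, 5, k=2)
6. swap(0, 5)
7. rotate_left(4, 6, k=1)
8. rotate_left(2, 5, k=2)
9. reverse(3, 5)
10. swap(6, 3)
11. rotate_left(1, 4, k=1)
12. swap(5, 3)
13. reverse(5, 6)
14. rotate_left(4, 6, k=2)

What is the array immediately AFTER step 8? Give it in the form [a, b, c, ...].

After 1 (rotate_left(2, 4, k=1)): [G, B, A, D, F, C, E]
After 2 (swap(5, 0)): [C, B, A, D, F, G, E]
After 3 (swap(4, 0)): [F, B, A, D, C, G, E]
After 4 (swap(1, 3)): [F, D, A, B, C, G, E]
After 5 (rotate_left(1, 5, k=2)): [F, B, C, G, D, A, E]
After 6 (swap(0, 5)): [A, B, C, G, D, F, E]
After 7 (rotate_left(4, 6, k=1)): [A, B, C, G, F, E, D]
After 8 (rotate_left(2, 5, k=2)): [A, B, F, E, C, G, D]

Answer: [A, B, F, E, C, G, D]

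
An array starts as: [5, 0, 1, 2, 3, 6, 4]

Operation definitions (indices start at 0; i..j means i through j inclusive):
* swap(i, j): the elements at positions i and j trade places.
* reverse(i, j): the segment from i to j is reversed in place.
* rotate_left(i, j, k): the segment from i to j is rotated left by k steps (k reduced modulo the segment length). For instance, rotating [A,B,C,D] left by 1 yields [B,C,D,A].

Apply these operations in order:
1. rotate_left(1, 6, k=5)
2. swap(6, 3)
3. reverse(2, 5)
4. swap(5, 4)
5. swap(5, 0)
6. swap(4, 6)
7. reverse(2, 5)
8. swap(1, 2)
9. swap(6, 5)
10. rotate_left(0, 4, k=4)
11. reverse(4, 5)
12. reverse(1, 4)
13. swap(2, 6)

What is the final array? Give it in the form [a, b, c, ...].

After 1 (rotate_left(1, 6, k=5)): [5, 4, 0, 1, 2, 3, 6]
After 2 (swap(6, 3)): [5, 4, 0, 6, 2, 3, 1]
After 3 (reverse(2, 5)): [5, 4, 3, 2, 6, 0, 1]
After 4 (swap(5, 4)): [5, 4, 3, 2, 0, 6, 1]
After 5 (swap(5, 0)): [6, 4, 3, 2, 0, 5, 1]
After 6 (swap(4, 6)): [6, 4, 3, 2, 1, 5, 0]
After 7 (reverse(2, 5)): [6, 4, 5, 1, 2, 3, 0]
After 8 (swap(1, 2)): [6, 5, 4, 1, 2, 3, 0]
After 9 (swap(6, 5)): [6, 5, 4, 1, 2, 0, 3]
After 10 (rotate_left(0, 4, k=4)): [2, 6, 5, 4, 1, 0, 3]
After 11 (reverse(4, 5)): [2, 6, 5, 4, 0, 1, 3]
After 12 (reverse(1, 4)): [2, 0, 4, 5, 6, 1, 3]
After 13 (swap(2, 6)): [2, 0, 3, 5, 6, 1, 4]

Answer: [2, 0, 3, 5, 6, 1, 4]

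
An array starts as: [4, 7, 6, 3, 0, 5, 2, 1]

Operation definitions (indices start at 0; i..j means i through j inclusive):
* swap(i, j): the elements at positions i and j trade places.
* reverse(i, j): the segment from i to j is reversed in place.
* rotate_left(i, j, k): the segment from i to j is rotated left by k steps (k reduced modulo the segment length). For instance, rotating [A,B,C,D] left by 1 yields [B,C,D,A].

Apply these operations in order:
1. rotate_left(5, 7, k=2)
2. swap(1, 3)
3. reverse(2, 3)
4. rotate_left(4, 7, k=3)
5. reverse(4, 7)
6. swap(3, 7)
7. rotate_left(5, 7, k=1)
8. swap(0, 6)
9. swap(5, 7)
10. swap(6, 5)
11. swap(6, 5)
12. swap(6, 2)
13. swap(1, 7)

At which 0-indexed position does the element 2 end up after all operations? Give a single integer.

After 1 (rotate_left(5, 7, k=2)): [4, 7, 6, 3, 0, 1, 5, 2]
After 2 (swap(1, 3)): [4, 3, 6, 7, 0, 1, 5, 2]
After 3 (reverse(2, 3)): [4, 3, 7, 6, 0, 1, 5, 2]
After 4 (rotate_left(4, 7, k=3)): [4, 3, 7, 6, 2, 0, 1, 5]
After 5 (reverse(4, 7)): [4, 3, 7, 6, 5, 1, 0, 2]
After 6 (swap(3, 7)): [4, 3, 7, 2, 5, 1, 0, 6]
After 7 (rotate_left(5, 7, k=1)): [4, 3, 7, 2, 5, 0, 6, 1]
After 8 (swap(0, 6)): [6, 3, 7, 2, 5, 0, 4, 1]
After 9 (swap(5, 7)): [6, 3, 7, 2, 5, 1, 4, 0]
After 10 (swap(6, 5)): [6, 3, 7, 2, 5, 4, 1, 0]
After 11 (swap(6, 5)): [6, 3, 7, 2, 5, 1, 4, 0]
After 12 (swap(6, 2)): [6, 3, 4, 2, 5, 1, 7, 0]
After 13 (swap(1, 7)): [6, 0, 4, 2, 5, 1, 7, 3]

Answer: 3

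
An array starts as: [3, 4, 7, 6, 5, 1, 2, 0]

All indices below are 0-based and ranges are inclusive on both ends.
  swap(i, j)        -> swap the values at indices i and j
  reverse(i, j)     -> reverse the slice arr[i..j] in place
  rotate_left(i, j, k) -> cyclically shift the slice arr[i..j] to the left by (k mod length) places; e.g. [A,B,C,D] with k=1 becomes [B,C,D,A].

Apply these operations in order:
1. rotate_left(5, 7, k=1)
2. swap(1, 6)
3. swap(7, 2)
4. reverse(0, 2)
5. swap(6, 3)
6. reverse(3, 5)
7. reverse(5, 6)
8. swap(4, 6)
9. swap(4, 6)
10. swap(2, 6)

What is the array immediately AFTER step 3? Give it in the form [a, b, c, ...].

Answer: [3, 0, 1, 6, 5, 2, 4, 7]

Derivation:
After 1 (rotate_left(5, 7, k=1)): [3, 4, 7, 6, 5, 2, 0, 1]
After 2 (swap(1, 6)): [3, 0, 7, 6, 5, 2, 4, 1]
After 3 (swap(7, 2)): [3, 0, 1, 6, 5, 2, 4, 7]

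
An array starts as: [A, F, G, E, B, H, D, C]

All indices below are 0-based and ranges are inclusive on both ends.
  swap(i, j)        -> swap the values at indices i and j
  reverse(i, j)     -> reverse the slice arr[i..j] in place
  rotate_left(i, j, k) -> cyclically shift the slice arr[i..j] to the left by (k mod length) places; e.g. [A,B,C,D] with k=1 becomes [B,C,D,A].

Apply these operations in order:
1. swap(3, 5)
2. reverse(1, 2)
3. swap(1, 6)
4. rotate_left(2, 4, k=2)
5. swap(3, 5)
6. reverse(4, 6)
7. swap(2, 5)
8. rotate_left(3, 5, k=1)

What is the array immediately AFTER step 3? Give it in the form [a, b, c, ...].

Answer: [A, D, F, H, B, E, G, C]

Derivation:
After 1 (swap(3, 5)): [A, F, G, H, B, E, D, C]
After 2 (reverse(1, 2)): [A, G, F, H, B, E, D, C]
After 3 (swap(1, 6)): [A, D, F, H, B, E, G, C]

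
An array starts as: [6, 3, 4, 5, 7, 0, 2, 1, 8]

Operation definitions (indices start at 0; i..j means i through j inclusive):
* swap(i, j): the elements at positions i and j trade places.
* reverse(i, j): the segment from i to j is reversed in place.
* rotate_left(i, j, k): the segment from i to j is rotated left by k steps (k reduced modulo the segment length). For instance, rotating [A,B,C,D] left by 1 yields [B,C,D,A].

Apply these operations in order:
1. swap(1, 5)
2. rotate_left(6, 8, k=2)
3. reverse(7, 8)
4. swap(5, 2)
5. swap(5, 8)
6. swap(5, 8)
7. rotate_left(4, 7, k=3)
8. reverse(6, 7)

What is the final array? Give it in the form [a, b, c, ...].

After 1 (swap(1, 5)): [6, 0, 4, 5, 7, 3, 2, 1, 8]
After 2 (rotate_left(6, 8, k=2)): [6, 0, 4, 5, 7, 3, 8, 2, 1]
After 3 (reverse(7, 8)): [6, 0, 4, 5, 7, 3, 8, 1, 2]
After 4 (swap(5, 2)): [6, 0, 3, 5, 7, 4, 8, 1, 2]
After 5 (swap(5, 8)): [6, 0, 3, 5, 7, 2, 8, 1, 4]
After 6 (swap(5, 8)): [6, 0, 3, 5, 7, 4, 8, 1, 2]
After 7 (rotate_left(4, 7, k=3)): [6, 0, 3, 5, 1, 7, 4, 8, 2]
After 8 (reverse(6, 7)): [6, 0, 3, 5, 1, 7, 8, 4, 2]

Answer: [6, 0, 3, 5, 1, 7, 8, 4, 2]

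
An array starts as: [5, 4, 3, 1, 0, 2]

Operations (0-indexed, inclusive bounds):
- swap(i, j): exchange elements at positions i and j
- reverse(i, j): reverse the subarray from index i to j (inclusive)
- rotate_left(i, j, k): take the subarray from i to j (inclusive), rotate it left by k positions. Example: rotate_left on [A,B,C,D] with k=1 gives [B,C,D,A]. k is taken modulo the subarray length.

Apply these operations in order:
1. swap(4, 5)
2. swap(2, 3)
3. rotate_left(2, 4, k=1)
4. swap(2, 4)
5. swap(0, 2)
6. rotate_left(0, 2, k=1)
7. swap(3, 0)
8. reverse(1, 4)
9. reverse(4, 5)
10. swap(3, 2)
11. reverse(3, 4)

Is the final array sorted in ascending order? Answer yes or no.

Answer: no

Derivation:
After 1 (swap(4, 5)): [5, 4, 3, 1, 2, 0]
After 2 (swap(2, 3)): [5, 4, 1, 3, 2, 0]
After 3 (rotate_left(2, 4, k=1)): [5, 4, 3, 2, 1, 0]
After 4 (swap(2, 4)): [5, 4, 1, 2, 3, 0]
After 5 (swap(0, 2)): [1, 4, 5, 2, 3, 0]
After 6 (rotate_left(0, 2, k=1)): [4, 5, 1, 2, 3, 0]
After 7 (swap(3, 0)): [2, 5, 1, 4, 3, 0]
After 8 (reverse(1, 4)): [2, 3, 4, 1, 5, 0]
After 9 (reverse(4, 5)): [2, 3, 4, 1, 0, 5]
After 10 (swap(3, 2)): [2, 3, 1, 4, 0, 5]
After 11 (reverse(3, 4)): [2, 3, 1, 0, 4, 5]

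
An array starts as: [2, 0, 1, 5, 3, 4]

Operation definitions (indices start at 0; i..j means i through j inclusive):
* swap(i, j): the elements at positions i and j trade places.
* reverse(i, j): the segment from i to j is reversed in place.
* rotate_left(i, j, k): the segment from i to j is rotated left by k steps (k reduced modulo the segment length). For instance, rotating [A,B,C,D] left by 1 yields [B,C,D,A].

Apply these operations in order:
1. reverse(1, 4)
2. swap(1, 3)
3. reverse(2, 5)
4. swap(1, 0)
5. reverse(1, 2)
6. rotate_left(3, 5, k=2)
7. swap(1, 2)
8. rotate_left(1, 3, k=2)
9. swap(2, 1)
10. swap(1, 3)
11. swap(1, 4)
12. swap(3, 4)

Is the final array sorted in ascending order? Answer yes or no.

After 1 (reverse(1, 4)): [2, 3, 5, 1, 0, 4]
After 2 (swap(1, 3)): [2, 1, 5, 3, 0, 4]
After 3 (reverse(2, 5)): [2, 1, 4, 0, 3, 5]
After 4 (swap(1, 0)): [1, 2, 4, 0, 3, 5]
After 5 (reverse(1, 2)): [1, 4, 2, 0, 3, 5]
After 6 (rotate_left(3, 5, k=2)): [1, 4, 2, 5, 0, 3]
After 7 (swap(1, 2)): [1, 2, 4, 5, 0, 3]
After 8 (rotate_left(1, 3, k=2)): [1, 5, 2, 4, 0, 3]
After 9 (swap(2, 1)): [1, 2, 5, 4, 0, 3]
After 10 (swap(1, 3)): [1, 4, 5, 2, 0, 3]
After 11 (swap(1, 4)): [1, 0, 5, 2, 4, 3]
After 12 (swap(3, 4)): [1, 0, 5, 4, 2, 3]

Answer: no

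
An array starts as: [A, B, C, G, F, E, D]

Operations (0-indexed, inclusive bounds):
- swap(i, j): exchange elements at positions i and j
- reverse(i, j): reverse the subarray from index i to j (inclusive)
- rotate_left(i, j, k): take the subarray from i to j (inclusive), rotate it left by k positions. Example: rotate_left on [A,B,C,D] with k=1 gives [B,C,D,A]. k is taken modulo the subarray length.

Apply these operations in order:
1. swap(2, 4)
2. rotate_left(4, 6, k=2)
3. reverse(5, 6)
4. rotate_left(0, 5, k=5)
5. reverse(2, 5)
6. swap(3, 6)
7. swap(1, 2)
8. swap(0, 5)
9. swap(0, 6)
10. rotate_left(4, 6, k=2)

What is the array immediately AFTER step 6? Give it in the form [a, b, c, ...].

Answer: [E, A, D, C, F, B, G]

Derivation:
After 1 (swap(2, 4)): [A, B, F, G, C, E, D]
After 2 (rotate_left(4, 6, k=2)): [A, B, F, G, D, C, E]
After 3 (reverse(5, 6)): [A, B, F, G, D, E, C]
After 4 (rotate_left(0, 5, k=5)): [E, A, B, F, G, D, C]
After 5 (reverse(2, 5)): [E, A, D, G, F, B, C]
After 6 (swap(3, 6)): [E, A, D, C, F, B, G]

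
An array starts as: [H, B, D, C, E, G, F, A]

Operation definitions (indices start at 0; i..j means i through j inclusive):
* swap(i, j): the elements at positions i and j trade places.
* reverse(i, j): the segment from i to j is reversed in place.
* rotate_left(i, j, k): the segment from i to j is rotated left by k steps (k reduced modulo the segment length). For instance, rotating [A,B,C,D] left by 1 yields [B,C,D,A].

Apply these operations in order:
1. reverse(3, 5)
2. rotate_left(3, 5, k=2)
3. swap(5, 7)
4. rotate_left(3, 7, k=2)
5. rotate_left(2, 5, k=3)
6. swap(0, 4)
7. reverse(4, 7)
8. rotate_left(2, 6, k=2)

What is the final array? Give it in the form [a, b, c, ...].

After 1 (reverse(3, 5)): [H, B, D, G, E, C, F, A]
After 2 (rotate_left(3, 5, k=2)): [H, B, D, C, G, E, F, A]
After 3 (swap(5, 7)): [H, B, D, C, G, A, F, E]
After 4 (rotate_left(3, 7, k=2)): [H, B, D, A, F, E, C, G]
After 5 (rotate_left(2, 5, k=3)): [H, B, E, D, A, F, C, G]
After 6 (swap(0, 4)): [A, B, E, D, H, F, C, G]
After 7 (reverse(4, 7)): [A, B, E, D, G, C, F, H]
After 8 (rotate_left(2, 6, k=2)): [A, B, G, C, F, E, D, H]

Answer: [A, B, G, C, F, E, D, H]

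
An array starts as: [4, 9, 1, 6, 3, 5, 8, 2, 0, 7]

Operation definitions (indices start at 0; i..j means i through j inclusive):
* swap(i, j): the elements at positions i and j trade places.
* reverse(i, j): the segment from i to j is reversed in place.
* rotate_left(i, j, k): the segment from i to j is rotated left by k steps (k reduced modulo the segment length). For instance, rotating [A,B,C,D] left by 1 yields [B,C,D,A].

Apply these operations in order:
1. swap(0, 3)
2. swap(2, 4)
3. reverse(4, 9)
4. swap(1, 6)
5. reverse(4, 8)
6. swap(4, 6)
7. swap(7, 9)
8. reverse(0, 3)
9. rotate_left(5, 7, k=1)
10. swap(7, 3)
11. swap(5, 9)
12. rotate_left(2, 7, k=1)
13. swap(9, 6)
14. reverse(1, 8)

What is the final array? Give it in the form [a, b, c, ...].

Answer: [4, 7, 2, 5, 1, 0, 9, 8, 3, 6]

Derivation:
After 1 (swap(0, 3)): [6, 9, 1, 4, 3, 5, 8, 2, 0, 7]
After 2 (swap(2, 4)): [6, 9, 3, 4, 1, 5, 8, 2, 0, 7]
After 3 (reverse(4, 9)): [6, 9, 3, 4, 7, 0, 2, 8, 5, 1]
After 4 (swap(1, 6)): [6, 2, 3, 4, 7, 0, 9, 8, 5, 1]
After 5 (reverse(4, 8)): [6, 2, 3, 4, 5, 8, 9, 0, 7, 1]
After 6 (swap(4, 6)): [6, 2, 3, 4, 9, 8, 5, 0, 7, 1]
After 7 (swap(7, 9)): [6, 2, 3, 4, 9, 8, 5, 1, 7, 0]
After 8 (reverse(0, 3)): [4, 3, 2, 6, 9, 8, 5, 1, 7, 0]
After 9 (rotate_left(5, 7, k=1)): [4, 3, 2, 6, 9, 5, 1, 8, 7, 0]
After 10 (swap(7, 3)): [4, 3, 2, 8, 9, 5, 1, 6, 7, 0]
After 11 (swap(5, 9)): [4, 3, 2, 8, 9, 0, 1, 6, 7, 5]
After 12 (rotate_left(2, 7, k=1)): [4, 3, 8, 9, 0, 1, 6, 2, 7, 5]
After 13 (swap(9, 6)): [4, 3, 8, 9, 0, 1, 5, 2, 7, 6]
After 14 (reverse(1, 8)): [4, 7, 2, 5, 1, 0, 9, 8, 3, 6]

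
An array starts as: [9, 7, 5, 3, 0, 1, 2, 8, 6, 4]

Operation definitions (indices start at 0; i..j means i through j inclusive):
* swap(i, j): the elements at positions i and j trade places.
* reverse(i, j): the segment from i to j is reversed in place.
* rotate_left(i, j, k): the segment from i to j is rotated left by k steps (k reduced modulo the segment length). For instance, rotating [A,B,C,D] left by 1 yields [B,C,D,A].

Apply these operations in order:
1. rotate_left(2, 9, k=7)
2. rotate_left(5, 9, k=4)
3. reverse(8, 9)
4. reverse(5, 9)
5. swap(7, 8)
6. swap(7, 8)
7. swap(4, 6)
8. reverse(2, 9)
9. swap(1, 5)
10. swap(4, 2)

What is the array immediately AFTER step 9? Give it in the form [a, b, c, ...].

After 1 (rotate_left(2, 9, k=7)): [9, 7, 4, 5, 3, 0, 1, 2, 8, 6]
After 2 (rotate_left(5, 9, k=4)): [9, 7, 4, 5, 3, 6, 0, 1, 2, 8]
After 3 (reverse(8, 9)): [9, 7, 4, 5, 3, 6, 0, 1, 8, 2]
After 4 (reverse(5, 9)): [9, 7, 4, 5, 3, 2, 8, 1, 0, 6]
After 5 (swap(7, 8)): [9, 7, 4, 5, 3, 2, 8, 0, 1, 6]
After 6 (swap(7, 8)): [9, 7, 4, 5, 3, 2, 8, 1, 0, 6]
After 7 (swap(4, 6)): [9, 7, 4, 5, 8, 2, 3, 1, 0, 6]
After 8 (reverse(2, 9)): [9, 7, 6, 0, 1, 3, 2, 8, 5, 4]
After 9 (swap(1, 5)): [9, 3, 6, 0, 1, 7, 2, 8, 5, 4]

Answer: [9, 3, 6, 0, 1, 7, 2, 8, 5, 4]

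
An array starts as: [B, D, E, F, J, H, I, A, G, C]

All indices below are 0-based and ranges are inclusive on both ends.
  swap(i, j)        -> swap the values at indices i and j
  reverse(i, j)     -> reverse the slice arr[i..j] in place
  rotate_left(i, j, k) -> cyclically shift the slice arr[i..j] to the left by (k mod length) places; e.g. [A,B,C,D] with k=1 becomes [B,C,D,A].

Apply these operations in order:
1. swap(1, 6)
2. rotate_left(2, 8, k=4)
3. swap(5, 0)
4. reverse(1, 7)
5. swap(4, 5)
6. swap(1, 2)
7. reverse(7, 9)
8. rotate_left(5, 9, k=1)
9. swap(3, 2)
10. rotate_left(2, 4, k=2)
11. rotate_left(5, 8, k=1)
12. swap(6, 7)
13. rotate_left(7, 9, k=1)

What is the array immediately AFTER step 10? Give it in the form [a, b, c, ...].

After 1 (swap(1, 6)): [B, I, E, F, J, H, D, A, G, C]
After 2 (rotate_left(2, 8, k=4)): [B, I, D, A, G, E, F, J, H, C]
After 3 (swap(5, 0)): [E, I, D, A, G, B, F, J, H, C]
After 4 (reverse(1, 7)): [E, J, F, B, G, A, D, I, H, C]
After 5 (swap(4, 5)): [E, J, F, B, A, G, D, I, H, C]
After 6 (swap(1, 2)): [E, F, J, B, A, G, D, I, H, C]
After 7 (reverse(7, 9)): [E, F, J, B, A, G, D, C, H, I]
After 8 (rotate_left(5, 9, k=1)): [E, F, J, B, A, D, C, H, I, G]
After 9 (swap(3, 2)): [E, F, B, J, A, D, C, H, I, G]
After 10 (rotate_left(2, 4, k=2)): [E, F, A, B, J, D, C, H, I, G]

Answer: [E, F, A, B, J, D, C, H, I, G]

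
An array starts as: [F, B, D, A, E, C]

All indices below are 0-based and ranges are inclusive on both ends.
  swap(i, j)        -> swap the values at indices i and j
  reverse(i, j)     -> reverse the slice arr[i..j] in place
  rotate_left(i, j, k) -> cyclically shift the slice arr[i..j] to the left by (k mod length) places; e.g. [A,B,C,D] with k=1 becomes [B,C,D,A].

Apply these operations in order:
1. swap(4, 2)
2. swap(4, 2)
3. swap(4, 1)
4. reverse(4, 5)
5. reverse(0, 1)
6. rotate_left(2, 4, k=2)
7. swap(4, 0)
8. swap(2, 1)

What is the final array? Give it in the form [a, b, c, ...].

After 1 (swap(4, 2)): [F, B, E, A, D, C]
After 2 (swap(4, 2)): [F, B, D, A, E, C]
After 3 (swap(4, 1)): [F, E, D, A, B, C]
After 4 (reverse(4, 5)): [F, E, D, A, C, B]
After 5 (reverse(0, 1)): [E, F, D, A, C, B]
After 6 (rotate_left(2, 4, k=2)): [E, F, C, D, A, B]
After 7 (swap(4, 0)): [A, F, C, D, E, B]
After 8 (swap(2, 1)): [A, C, F, D, E, B]

Answer: [A, C, F, D, E, B]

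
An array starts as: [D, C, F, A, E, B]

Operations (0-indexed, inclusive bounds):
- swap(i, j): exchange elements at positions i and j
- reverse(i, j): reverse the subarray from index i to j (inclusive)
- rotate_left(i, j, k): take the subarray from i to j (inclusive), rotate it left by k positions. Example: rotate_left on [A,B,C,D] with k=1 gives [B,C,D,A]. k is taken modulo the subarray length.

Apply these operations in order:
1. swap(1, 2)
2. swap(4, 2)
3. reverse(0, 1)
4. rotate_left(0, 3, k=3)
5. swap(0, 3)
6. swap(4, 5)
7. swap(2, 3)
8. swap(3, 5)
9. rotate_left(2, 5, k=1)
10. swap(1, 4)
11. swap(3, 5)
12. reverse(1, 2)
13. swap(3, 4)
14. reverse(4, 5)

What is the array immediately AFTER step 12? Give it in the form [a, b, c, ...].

Answer: [E, C, D, A, F, B]

Derivation:
After 1 (swap(1, 2)): [D, F, C, A, E, B]
After 2 (swap(4, 2)): [D, F, E, A, C, B]
After 3 (reverse(0, 1)): [F, D, E, A, C, B]
After 4 (rotate_left(0, 3, k=3)): [A, F, D, E, C, B]
After 5 (swap(0, 3)): [E, F, D, A, C, B]
After 6 (swap(4, 5)): [E, F, D, A, B, C]
After 7 (swap(2, 3)): [E, F, A, D, B, C]
After 8 (swap(3, 5)): [E, F, A, C, B, D]
After 9 (rotate_left(2, 5, k=1)): [E, F, C, B, D, A]
After 10 (swap(1, 4)): [E, D, C, B, F, A]
After 11 (swap(3, 5)): [E, D, C, A, F, B]
After 12 (reverse(1, 2)): [E, C, D, A, F, B]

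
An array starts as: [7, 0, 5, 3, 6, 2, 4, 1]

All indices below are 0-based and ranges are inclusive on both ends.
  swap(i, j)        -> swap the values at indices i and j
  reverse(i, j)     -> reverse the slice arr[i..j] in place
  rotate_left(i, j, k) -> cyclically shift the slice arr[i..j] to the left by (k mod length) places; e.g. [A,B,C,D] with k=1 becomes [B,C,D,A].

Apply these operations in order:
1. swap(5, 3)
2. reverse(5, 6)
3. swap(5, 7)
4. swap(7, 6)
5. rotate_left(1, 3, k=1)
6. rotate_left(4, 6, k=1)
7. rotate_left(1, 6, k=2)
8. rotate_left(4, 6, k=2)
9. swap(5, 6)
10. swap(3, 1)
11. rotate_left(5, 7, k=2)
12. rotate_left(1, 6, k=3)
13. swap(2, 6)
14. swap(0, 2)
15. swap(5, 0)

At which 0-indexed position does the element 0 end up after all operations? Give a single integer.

After 1 (swap(5, 3)): [7, 0, 5, 2, 6, 3, 4, 1]
After 2 (reverse(5, 6)): [7, 0, 5, 2, 6, 4, 3, 1]
After 3 (swap(5, 7)): [7, 0, 5, 2, 6, 1, 3, 4]
After 4 (swap(7, 6)): [7, 0, 5, 2, 6, 1, 4, 3]
After 5 (rotate_left(1, 3, k=1)): [7, 5, 2, 0, 6, 1, 4, 3]
After 6 (rotate_left(4, 6, k=1)): [7, 5, 2, 0, 1, 4, 6, 3]
After 7 (rotate_left(1, 6, k=2)): [7, 0, 1, 4, 6, 5, 2, 3]
After 8 (rotate_left(4, 6, k=2)): [7, 0, 1, 4, 2, 6, 5, 3]
After 9 (swap(5, 6)): [7, 0, 1, 4, 2, 5, 6, 3]
After 10 (swap(3, 1)): [7, 4, 1, 0, 2, 5, 6, 3]
After 11 (rotate_left(5, 7, k=2)): [7, 4, 1, 0, 2, 3, 5, 6]
After 12 (rotate_left(1, 6, k=3)): [7, 2, 3, 5, 4, 1, 0, 6]
After 13 (swap(2, 6)): [7, 2, 0, 5, 4, 1, 3, 6]
After 14 (swap(0, 2)): [0, 2, 7, 5, 4, 1, 3, 6]
After 15 (swap(5, 0)): [1, 2, 7, 5, 4, 0, 3, 6]

Answer: 5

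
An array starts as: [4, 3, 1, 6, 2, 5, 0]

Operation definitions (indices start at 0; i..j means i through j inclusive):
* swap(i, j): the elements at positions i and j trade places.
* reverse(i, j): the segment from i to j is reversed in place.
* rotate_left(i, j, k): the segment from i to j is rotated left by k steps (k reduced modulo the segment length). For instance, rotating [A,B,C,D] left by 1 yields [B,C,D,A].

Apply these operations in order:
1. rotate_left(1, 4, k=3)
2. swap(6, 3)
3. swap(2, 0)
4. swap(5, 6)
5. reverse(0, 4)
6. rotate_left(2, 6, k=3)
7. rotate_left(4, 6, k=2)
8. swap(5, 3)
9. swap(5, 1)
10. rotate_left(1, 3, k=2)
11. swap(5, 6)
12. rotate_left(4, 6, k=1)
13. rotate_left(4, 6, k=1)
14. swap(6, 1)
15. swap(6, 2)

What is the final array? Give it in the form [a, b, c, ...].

Answer: [6, 2, 4, 1, 0, 3, 5]

Derivation:
After 1 (rotate_left(1, 4, k=3)): [4, 2, 3, 1, 6, 5, 0]
After 2 (swap(6, 3)): [4, 2, 3, 0, 6, 5, 1]
After 3 (swap(2, 0)): [3, 2, 4, 0, 6, 5, 1]
After 4 (swap(5, 6)): [3, 2, 4, 0, 6, 1, 5]
After 5 (reverse(0, 4)): [6, 0, 4, 2, 3, 1, 5]
After 6 (rotate_left(2, 6, k=3)): [6, 0, 1, 5, 4, 2, 3]
After 7 (rotate_left(4, 6, k=2)): [6, 0, 1, 5, 3, 4, 2]
After 8 (swap(5, 3)): [6, 0, 1, 4, 3, 5, 2]
After 9 (swap(5, 1)): [6, 5, 1, 4, 3, 0, 2]
After 10 (rotate_left(1, 3, k=2)): [6, 4, 5, 1, 3, 0, 2]
After 11 (swap(5, 6)): [6, 4, 5, 1, 3, 2, 0]
After 12 (rotate_left(4, 6, k=1)): [6, 4, 5, 1, 2, 0, 3]
After 13 (rotate_left(4, 6, k=1)): [6, 4, 5, 1, 0, 3, 2]
After 14 (swap(6, 1)): [6, 2, 5, 1, 0, 3, 4]
After 15 (swap(6, 2)): [6, 2, 4, 1, 0, 3, 5]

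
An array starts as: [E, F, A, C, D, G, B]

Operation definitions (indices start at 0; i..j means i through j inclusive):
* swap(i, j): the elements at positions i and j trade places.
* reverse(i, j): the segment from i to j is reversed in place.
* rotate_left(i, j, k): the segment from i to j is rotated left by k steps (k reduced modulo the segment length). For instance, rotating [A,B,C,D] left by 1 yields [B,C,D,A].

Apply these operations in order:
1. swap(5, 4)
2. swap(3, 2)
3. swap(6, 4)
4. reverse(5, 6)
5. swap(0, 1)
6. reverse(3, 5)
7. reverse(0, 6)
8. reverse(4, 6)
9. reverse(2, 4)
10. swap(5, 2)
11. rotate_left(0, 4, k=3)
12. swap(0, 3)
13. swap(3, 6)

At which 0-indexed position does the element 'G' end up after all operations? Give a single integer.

Answer: 6

Derivation:
After 1 (swap(5, 4)): [E, F, A, C, G, D, B]
After 2 (swap(3, 2)): [E, F, C, A, G, D, B]
After 3 (swap(6, 4)): [E, F, C, A, B, D, G]
After 4 (reverse(5, 6)): [E, F, C, A, B, G, D]
After 5 (swap(0, 1)): [F, E, C, A, B, G, D]
After 6 (reverse(3, 5)): [F, E, C, G, B, A, D]
After 7 (reverse(0, 6)): [D, A, B, G, C, E, F]
After 8 (reverse(4, 6)): [D, A, B, G, F, E, C]
After 9 (reverse(2, 4)): [D, A, F, G, B, E, C]
After 10 (swap(5, 2)): [D, A, E, G, B, F, C]
After 11 (rotate_left(0, 4, k=3)): [G, B, D, A, E, F, C]
After 12 (swap(0, 3)): [A, B, D, G, E, F, C]
After 13 (swap(3, 6)): [A, B, D, C, E, F, G]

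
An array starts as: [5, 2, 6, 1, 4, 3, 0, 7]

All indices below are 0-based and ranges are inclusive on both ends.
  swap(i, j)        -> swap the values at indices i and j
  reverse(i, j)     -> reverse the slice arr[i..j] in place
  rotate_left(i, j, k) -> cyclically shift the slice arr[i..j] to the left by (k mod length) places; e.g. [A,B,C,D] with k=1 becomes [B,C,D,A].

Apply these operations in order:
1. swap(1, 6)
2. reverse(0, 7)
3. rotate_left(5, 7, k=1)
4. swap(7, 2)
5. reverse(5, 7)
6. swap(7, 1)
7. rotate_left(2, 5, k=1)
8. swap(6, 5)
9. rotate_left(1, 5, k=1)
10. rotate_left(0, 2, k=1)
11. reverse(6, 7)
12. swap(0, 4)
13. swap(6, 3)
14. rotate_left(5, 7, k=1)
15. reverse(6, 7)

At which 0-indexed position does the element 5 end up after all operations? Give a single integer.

After 1 (swap(1, 6)): [5, 0, 6, 1, 4, 3, 2, 7]
After 2 (reverse(0, 7)): [7, 2, 3, 4, 1, 6, 0, 5]
After 3 (rotate_left(5, 7, k=1)): [7, 2, 3, 4, 1, 0, 5, 6]
After 4 (swap(7, 2)): [7, 2, 6, 4, 1, 0, 5, 3]
After 5 (reverse(5, 7)): [7, 2, 6, 4, 1, 3, 5, 0]
After 6 (swap(7, 1)): [7, 0, 6, 4, 1, 3, 5, 2]
After 7 (rotate_left(2, 5, k=1)): [7, 0, 4, 1, 3, 6, 5, 2]
After 8 (swap(6, 5)): [7, 0, 4, 1, 3, 5, 6, 2]
After 9 (rotate_left(1, 5, k=1)): [7, 4, 1, 3, 5, 0, 6, 2]
After 10 (rotate_left(0, 2, k=1)): [4, 1, 7, 3, 5, 0, 6, 2]
After 11 (reverse(6, 7)): [4, 1, 7, 3, 5, 0, 2, 6]
After 12 (swap(0, 4)): [5, 1, 7, 3, 4, 0, 2, 6]
After 13 (swap(6, 3)): [5, 1, 7, 2, 4, 0, 3, 6]
After 14 (rotate_left(5, 7, k=1)): [5, 1, 7, 2, 4, 3, 6, 0]
After 15 (reverse(6, 7)): [5, 1, 7, 2, 4, 3, 0, 6]

Answer: 0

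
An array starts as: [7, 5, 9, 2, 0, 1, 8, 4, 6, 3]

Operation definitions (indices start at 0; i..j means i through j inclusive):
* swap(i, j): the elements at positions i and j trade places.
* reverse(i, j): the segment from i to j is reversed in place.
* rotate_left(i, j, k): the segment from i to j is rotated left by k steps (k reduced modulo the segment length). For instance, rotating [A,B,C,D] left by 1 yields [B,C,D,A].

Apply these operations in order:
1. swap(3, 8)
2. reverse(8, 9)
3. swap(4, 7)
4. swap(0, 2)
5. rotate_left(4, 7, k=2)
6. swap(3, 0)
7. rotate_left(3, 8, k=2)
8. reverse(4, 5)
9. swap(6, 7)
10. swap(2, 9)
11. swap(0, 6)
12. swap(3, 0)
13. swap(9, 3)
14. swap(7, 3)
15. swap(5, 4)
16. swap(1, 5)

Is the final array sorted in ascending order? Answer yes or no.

Answer: yes

Derivation:
After 1 (swap(3, 8)): [7, 5, 9, 6, 0, 1, 8, 4, 2, 3]
After 2 (reverse(8, 9)): [7, 5, 9, 6, 0, 1, 8, 4, 3, 2]
After 3 (swap(4, 7)): [7, 5, 9, 6, 4, 1, 8, 0, 3, 2]
After 4 (swap(0, 2)): [9, 5, 7, 6, 4, 1, 8, 0, 3, 2]
After 5 (rotate_left(4, 7, k=2)): [9, 5, 7, 6, 8, 0, 4, 1, 3, 2]
After 6 (swap(3, 0)): [6, 5, 7, 9, 8, 0, 4, 1, 3, 2]
After 7 (rotate_left(3, 8, k=2)): [6, 5, 7, 0, 4, 1, 3, 9, 8, 2]
After 8 (reverse(4, 5)): [6, 5, 7, 0, 1, 4, 3, 9, 8, 2]
After 9 (swap(6, 7)): [6, 5, 7, 0, 1, 4, 9, 3, 8, 2]
After 10 (swap(2, 9)): [6, 5, 2, 0, 1, 4, 9, 3, 8, 7]
After 11 (swap(0, 6)): [9, 5, 2, 0, 1, 4, 6, 3, 8, 7]
After 12 (swap(3, 0)): [0, 5, 2, 9, 1, 4, 6, 3, 8, 7]
After 13 (swap(9, 3)): [0, 5, 2, 7, 1, 4, 6, 3, 8, 9]
After 14 (swap(7, 3)): [0, 5, 2, 3, 1, 4, 6, 7, 8, 9]
After 15 (swap(5, 4)): [0, 5, 2, 3, 4, 1, 6, 7, 8, 9]
After 16 (swap(1, 5)): [0, 1, 2, 3, 4, 5, 6, 7, 8, 9]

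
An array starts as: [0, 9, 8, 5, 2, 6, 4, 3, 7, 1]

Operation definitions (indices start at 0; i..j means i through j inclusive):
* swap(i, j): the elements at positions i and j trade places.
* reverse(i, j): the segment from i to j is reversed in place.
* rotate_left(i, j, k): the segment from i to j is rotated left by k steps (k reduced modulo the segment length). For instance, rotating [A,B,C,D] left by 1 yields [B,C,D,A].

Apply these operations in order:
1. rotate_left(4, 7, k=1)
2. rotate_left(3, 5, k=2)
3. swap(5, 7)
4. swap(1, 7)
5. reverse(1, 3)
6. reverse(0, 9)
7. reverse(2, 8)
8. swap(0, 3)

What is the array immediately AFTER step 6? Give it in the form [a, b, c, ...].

After 1 (rotate_left(4, 7, k=1)): [0, 9, 8, 5, 6, 4, 3, 2, 7, 1]
After 2 (rotate_left(3, 5, k=2)): [0, 9, 8, 4, 5, 6, 3, 2, 7, 1]
After 3 (swap(5, 7)): [0, 9, 8, 4, 5, 2, 3, 6, 7, 1]
After 4 (swap(1, 7)): [0, 6, 8, 4, 5, 2, 3, 9, 7, 1]
After 5 (reverse(1, 3)): [0, 4, 8, 6, 5, 2, 3, 9, 7, 1]
After 6 (reverse(0, 9)): [1, 7, 9, 3, 2, 5, 6, 8, 4, 0]

Answer: [1, 7, 9, 3, 2, 5, 6, 8, 4, 0]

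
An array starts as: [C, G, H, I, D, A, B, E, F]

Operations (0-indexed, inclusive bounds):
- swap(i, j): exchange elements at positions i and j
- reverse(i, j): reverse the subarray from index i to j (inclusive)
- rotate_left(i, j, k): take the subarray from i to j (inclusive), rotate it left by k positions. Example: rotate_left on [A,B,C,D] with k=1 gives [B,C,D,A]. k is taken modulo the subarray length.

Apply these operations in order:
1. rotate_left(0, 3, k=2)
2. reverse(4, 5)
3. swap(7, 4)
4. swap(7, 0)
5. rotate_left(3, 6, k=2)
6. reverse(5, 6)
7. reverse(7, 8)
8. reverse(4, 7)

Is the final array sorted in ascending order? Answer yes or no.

Answer: no

Derivation:
After 1 (rotate_left(0, 3, k=2)): [H, I, C, G, D, A, B, E, F]
After 2 (reverse(4, 5)): [H, I, C, G, A, D, B, E, F]
After 3 (swap(7, 4)): [H, I, C, G, E, D, B, A, F]
After 4 (swap(7, 0)): [A, I, C, G, E, D, B, H, F]
After 5 (rotate_left(3, 6, k=2)): [A, I, C, D, B, G, E, H, F]
After 6 (reverse(5, 6)): [A, I, C, D, B, E, G, H, F]
After 7 (reverse(7, 8)): [A, I, C, D, B, E, G, F, H]
After 8 (reverse(4, 7)): [A, I, C, D, F, G, E, B, H]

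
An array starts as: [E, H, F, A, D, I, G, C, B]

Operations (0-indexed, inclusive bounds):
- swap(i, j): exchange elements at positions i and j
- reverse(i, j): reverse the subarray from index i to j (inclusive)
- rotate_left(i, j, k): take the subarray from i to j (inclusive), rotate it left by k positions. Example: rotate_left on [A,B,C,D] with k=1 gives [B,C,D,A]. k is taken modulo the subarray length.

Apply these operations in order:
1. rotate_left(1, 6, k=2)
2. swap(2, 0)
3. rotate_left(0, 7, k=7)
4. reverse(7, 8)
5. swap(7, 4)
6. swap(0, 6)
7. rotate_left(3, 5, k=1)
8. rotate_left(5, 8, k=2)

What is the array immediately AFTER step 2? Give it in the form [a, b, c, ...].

Answer: [D, A, E, I, G, H, F, C, B]

Derivation:
After 1 (rotate_left(1, 6, k=2)): [E, A, D, I, G, H, F, C, B]
After 2 (swap(2, 0)): [D, A, E, I, G, H, F, C, B]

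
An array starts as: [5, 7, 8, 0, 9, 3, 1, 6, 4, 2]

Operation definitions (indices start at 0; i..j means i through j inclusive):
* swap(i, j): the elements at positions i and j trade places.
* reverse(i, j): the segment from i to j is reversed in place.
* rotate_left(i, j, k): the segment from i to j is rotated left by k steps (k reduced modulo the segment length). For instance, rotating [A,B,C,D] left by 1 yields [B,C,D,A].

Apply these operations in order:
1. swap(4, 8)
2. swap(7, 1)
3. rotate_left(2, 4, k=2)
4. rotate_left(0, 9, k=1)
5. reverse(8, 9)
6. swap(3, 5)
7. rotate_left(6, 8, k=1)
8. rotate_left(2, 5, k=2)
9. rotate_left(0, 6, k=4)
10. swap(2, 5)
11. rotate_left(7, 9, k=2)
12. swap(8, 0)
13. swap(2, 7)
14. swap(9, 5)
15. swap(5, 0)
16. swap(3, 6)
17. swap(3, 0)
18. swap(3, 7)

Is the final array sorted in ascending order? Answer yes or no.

After 1 (swap(4, 8)): [5, 7, 8, 0, 4, 3, 1, 6, 9, 2]
After 2 (swap(7, 1)): [5, 6, 8, 0, 4, 3, 1, 7, 9, 2]
After 3 (rotate_left(2, 4, k=2)): [5, 6, 4, 8, 0, 3, 1, 7, 9, 2]
After 4 (rotate_left(0, 9, k=1)): [6, 4, 8, 0, 3, 1, 7, 9, 2, 5]
After 5 (reverse(8, 9)): [6, 4, 8, 0, 3, 1, 7, 9, 5, 2]
After 6 (swap(3, 5)): [6, 4, 8, 1, 3, 0, 7, 9, 5, 2]
After 7 (rotate_left(6, 8, k=1)): [6, 4, 8, 1, 3, 0, 9, 5, 7, 2]
After 8 (rotate_left(2, 5, k=2)): [6, 4, 3, 0, 8, 1, 9, 5, 7, 2]
After 9 (rotate_left(0, 6, k=4)): [8, 1, 9, 6, 4, 3, 0, 5, 7, 2]
After 10 (swap(2, 5)): [8, 1, 3, 6, 4, 9, 0, 5, 7, 2]
After 11 (rotate_left(7, 9, k=2)): [8, 1, 3, 6, 4, 9, 0, 2, 5, 7]
After 12 (swap(8, 0)): [5, 1, 3, 6, 4, 9, 0, 2, 8, 7]
After 13 (swap(2, 7)): [5, 1, 2, 6, 4, 9, 0, 3, 8, 7]
After 14 (swap(9, 5)): [5, 1, 2, 6, 4, 7, 0, 3, 8, 9]
After 15 (swap(5, 0)): [7, 1, 2, 6, 4, 5, 0, 3, 8, 9]
After 16 (swap(3, 6)): [7, 1, 2, 0, 4, 5, 6, 3, 8, 9]
After 17 (swap(3, 0)): [0, 1, 2, 7, 4, 5, 6, 3, 8, 9]
After 18 (swap(3, 7)): [0, 1, 2, 3, 4, 5, 6, 7, 8, 9]

Answer: yes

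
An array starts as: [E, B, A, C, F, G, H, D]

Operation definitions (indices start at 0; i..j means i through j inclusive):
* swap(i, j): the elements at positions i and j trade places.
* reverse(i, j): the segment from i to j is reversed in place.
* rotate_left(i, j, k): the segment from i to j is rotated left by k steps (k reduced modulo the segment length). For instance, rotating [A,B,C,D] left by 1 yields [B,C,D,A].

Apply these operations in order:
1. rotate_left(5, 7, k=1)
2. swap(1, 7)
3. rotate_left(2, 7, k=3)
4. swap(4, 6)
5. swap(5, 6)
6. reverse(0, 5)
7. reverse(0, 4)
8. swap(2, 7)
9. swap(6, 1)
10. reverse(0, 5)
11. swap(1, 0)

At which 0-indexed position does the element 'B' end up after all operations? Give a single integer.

Answer: 0

Derivation:
After 1 (rotate_left(5, 7, k=1)): [E, B, A, C, F, H, D, G]
After 2 (swap(1, 7)): [E, G, A, C, F, H, D, B]
After 3 (rotate_left(2, 7, k=3)): [E, G, H, D, B, A, C, F]
After 4 (swap(4, 6)): [E, G, H, D, C, A, B, F]
After 5 (swap(5, 6)): [E, G, H, D, C, B, A, F]
After 6 (reverse(0, 5)): [B, C, D, H, G, E, A, F]
After 7 (reverse(0, 4)): [G, H, D, C, B, E, A, F]
After 8 (swap(2, 7)): [G, H, F, C, B, E, A, D]
After 9 (swap(6, 1)): [G, A, F, C, B, E, H, D]
After 10 (reverse(0, 5)): [E, B, C, F, A, G, H, D]
After 11 (swap(1, 0)): [B, E, C, F, A, G, H, D]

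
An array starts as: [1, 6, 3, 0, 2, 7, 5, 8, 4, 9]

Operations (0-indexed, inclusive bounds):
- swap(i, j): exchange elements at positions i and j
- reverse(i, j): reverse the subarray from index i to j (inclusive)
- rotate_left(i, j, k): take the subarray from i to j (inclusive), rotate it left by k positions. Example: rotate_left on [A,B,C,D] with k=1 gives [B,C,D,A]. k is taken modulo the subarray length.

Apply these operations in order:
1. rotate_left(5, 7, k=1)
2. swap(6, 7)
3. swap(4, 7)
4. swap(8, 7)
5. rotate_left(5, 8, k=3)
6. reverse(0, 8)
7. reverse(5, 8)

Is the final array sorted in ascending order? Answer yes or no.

After 1 (rotate_left(5, 7, k=1)): [1, 6, 3, 0, 2, 5, 8, 7, 4, 9]
After 2 (swap(6, 7)): [1, 6, 3, 0, 2, 5, 7, 8, 4, 9]
After 3 (swap(4, 7)): [1, 6, 3, 0, 8, 5, 7, 2, 4, 9]
After 4 (swap(8, 7)): [1, 6, 3, 0, 8, 5, 7, 4, 2, 9]
After 5 (rotate_left(5, 8, k=3)): [1, 6, 3, 0, 8, 2, 5, 7, 4, 9]
After 6 (reverse(0, 8)): [4, 7, 5, 2, 8, 0, 3, 6, 1, 9]
After 7 (reverse(5, 8)): [4, 7, 5, 2, 8, 1, 6, 3, 0, 9]

Answer: no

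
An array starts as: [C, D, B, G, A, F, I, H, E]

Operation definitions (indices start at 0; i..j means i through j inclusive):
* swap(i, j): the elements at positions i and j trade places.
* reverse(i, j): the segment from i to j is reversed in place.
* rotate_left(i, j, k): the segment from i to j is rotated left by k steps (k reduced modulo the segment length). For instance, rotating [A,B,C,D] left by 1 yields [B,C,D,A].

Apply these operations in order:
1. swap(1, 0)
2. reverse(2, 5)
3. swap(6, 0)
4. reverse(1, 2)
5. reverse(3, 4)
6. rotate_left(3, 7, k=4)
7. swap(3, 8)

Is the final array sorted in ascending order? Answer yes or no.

Answer: no

Derivation:
After 1 (swap(1, 0)): [D, C, B, G, A, F, I, H, E]
After 2 (reverse(2, 5)): [D, C, F, A, G, B, I, H, E]
After 3 (swap(6, 0)): [I, C, F, A, G, B, D, H, E]
After 4 (reverse(1, 2)): [I, F, C, A, G, B, D, H, E]
After 5 (reverse(3, 4)): [I, F, C, G, A, B, D, H, E]
After 6 (rotate_left(3, 7, k=4)): [I, F, C, H, G, A, B, D, E]
After 7 (swap(3, 8)): [I, F, C, E, G, A, B, D, H]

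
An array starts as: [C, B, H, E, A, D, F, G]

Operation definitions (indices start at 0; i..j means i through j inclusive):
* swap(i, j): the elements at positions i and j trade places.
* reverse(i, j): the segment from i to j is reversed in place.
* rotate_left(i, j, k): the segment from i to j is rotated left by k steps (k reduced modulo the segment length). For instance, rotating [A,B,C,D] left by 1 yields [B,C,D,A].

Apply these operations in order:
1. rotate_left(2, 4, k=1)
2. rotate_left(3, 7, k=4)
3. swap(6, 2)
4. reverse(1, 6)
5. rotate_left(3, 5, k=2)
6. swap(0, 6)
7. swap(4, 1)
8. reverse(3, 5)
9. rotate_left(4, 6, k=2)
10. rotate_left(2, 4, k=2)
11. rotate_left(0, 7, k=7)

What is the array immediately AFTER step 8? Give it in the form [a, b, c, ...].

Answer: [B, A, H, G, E, D, C, F]

Derivation:
After 1 (rotate_left(2, 4, k=1)): [C, B, E, A, H, D, F, G]
After 2 (rotate_left(3, 7, k=4)): [C, B, E, G, A, H, D, F]
After 3 (swap(6, 2)): [C, B, D, G, A, H, E, F]
After 4 (reverse(1, 6)): [C, E, H, A, G, D, B, F]
After 5 (rotate_left(3, 5, k=2)): [C, E, H, D, A, G, B, F]
After 6 (swap(0, 6)): [B, E, H, D, A, G, C, F]
After 7 (swap(4, 1)): [B, A, H, D, E, G, C, F]
After 8 (reverse(3, 5)): [B, A, H, G, E, D, C, F]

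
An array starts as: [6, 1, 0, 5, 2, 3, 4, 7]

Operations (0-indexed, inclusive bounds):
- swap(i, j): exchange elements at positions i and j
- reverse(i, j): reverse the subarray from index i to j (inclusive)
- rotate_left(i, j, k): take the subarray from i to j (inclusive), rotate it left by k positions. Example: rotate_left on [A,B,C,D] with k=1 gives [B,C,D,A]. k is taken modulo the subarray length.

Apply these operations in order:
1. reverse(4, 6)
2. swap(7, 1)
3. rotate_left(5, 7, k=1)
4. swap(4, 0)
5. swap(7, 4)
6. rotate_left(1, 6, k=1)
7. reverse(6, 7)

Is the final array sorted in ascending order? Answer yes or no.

Answer: no

Derivation:
After 1 (reverse(4, 6)): [6, 1, 0, 5, 4, 3, 2, 7]
After 2 (swap(7, 1)): [6, 7, 0, 5, 4, 3, 2, 1]
After 3 (rotate_left(5, 7, k=1)): [6, 7, 0, 5, 4, 2, 1, 3]
After 4 (swap(4, 0)): [4, 7, 0, 5, 6, 2, 1, 3]
After 5 (swap(7, 4)): [4, 7, 0, 5, 3, 2, 1, 6]
After 6 (rotate_left(1, 6, k=1)): [4, 0, 5, 3, 2, 1, 7, 6]
After 7 (reverse(6, 7)): [4, 0, 5, 3, 2, 1, 6, 7]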